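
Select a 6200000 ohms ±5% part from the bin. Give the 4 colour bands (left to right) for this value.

blue, red, green, gold

6200000 Ω = 62 × 10^5.
6 → blue
2 → red
Multiplier 10^5 → green.
±5% tolerance → gold.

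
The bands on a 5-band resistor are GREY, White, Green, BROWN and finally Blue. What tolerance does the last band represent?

±0.25%

The last band, blue, is the tolerance band.
Blue corresponds to ±0.25%.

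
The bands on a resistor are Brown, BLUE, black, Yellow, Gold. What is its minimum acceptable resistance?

1520000 Ω

Brown → 1 (first significant figure)
Blue → 6 (second significant figure)
Black → 0 (third significant figure)
Yellow → ×10^4 multiplier
Gold → ±5% tolerance
160 × 10000 = 1600000 Ω
Minimum = 1600000 × (1 − 5/100) = 1520000 Ω.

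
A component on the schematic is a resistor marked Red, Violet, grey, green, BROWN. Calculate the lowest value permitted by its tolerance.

27522000 Ω

Red → 2 (first significant figure)
Violet → 7 (second significant figure)
Grey → 8 (third significant figure)
Green → ×10^5 multiplier
Brown → ±1% tolerance
278 × 100000 = 27800000 Ω
Lowest = 27800000 × (1 − 1/100) = 27522000 Ω.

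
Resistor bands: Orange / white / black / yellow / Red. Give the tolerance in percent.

±2%

The last band, red, is the tolerance band.
Red corresponds to ±2%.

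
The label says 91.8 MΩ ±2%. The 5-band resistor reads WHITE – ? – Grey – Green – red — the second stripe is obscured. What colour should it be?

91800000 Ω = 918 × 10^5.
The second band gives digit 1 of the significand, and 1 is brown.

brown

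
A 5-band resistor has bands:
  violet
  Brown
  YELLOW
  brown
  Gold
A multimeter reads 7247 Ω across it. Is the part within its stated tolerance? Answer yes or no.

yes

Violet → 7 (first significant figure)
Brown → 1 (second significant figure)
Yellow → 4 (third significant figure)
Brown → ×10 multiplier
Gold → ±5% tolerance
714 × 10 = 7140 Ω
Allowed range: 6783 Ω to 7497 Ω.
7247 Ω lies inside that range.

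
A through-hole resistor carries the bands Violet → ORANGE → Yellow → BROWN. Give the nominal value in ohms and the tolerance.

Violet → 7 (first significant figure)
Orange → 3 (second significant figure)
Yellow → ×10^4 multiplier
Brown → ±1% tolerance
73 × 10000 = 730000 Ω

730000 Ω ±1%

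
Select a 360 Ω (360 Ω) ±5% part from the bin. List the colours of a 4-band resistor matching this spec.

360 Ω = 36 × 10^1.
3 → orange
6 → blue
Multiplier 10^1 → brown.
±5% tolerance → gold.

orange, blue, brown, gold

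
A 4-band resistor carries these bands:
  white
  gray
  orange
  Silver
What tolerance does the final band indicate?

±10%

The last band, silver, is the tolerance band.
Silver corresponds to ±10%.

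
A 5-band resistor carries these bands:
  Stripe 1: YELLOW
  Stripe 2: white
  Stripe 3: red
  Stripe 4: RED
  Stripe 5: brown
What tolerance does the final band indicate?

The last band, brown, is the tolerance band.
Brown corresponds to ±1%.

±1%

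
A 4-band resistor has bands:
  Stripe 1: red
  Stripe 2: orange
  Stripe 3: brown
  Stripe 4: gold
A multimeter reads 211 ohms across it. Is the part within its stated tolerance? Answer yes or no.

no

Red → 2 (first significant figure)
Orange → 3 (second significant figure)
Brown → ×10 multiplier
Gold → ±5% tolerance
23 × 10 = 230 Ω
Allowed range: 218.5 Ω to 241.5 Ω.
211 ohms lies outside that range.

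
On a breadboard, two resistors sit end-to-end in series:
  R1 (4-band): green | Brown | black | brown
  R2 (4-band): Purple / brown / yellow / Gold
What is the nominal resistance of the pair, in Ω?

R1: green, brown → 51; black ×1 → 51 Ω.
R2: violet, brown → 71; yellow ×10^4 → 710000 Ω.
Series: 51 + 710000 = 710051 Ω.

710051 Ω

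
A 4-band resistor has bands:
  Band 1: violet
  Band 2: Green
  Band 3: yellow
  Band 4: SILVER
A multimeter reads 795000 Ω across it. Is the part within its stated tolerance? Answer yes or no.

yes

Violet → 7 (first significant figure)
Green → 5 (second significant figure)
Yellow → ×10^4 multiplier
Silver → ±10% tolerance
75 × 10000 = 750000 Ω
Allowed range: 675000 Ω to 825000 Ω.
795000 Ω lies inside that range.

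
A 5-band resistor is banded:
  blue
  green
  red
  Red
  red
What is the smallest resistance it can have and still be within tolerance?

Blue → 6 (first significant figure)
Green → 5 (second significant figure)
Red → 2 (third significant figure)
Red → ×10^2 multiplier
Red → ±2% tolerance
652 × 100 = 65200 Ω
Smallest = 65200 × (1 − 2/100) = 63896 Ω.

63896 Ω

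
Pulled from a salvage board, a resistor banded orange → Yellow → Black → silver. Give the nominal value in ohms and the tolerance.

Orange → 3 (first significant figure)
Yellow → 4 (second significant figure)
Black → ×1 multiplier
Silver → ±10% tolerance
34 × 1 = 34 Ω

34 Ω ±10%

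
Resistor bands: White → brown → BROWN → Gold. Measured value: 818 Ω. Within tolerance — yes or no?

no

White → 9 (first significant figure)
Brown → 1 (second significant figure)
Brown → ×10 multiplier
Gold → ±5% tolerance
91 × 10 = 910 Ω
Allowed range: 864.5 Ω to 955.5 Ω.
818 Ω lies outside that range.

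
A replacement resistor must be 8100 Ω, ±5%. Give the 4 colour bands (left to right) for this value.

grey, brown, red, gold

8100 Ω = 81 × 10^2.
8 → grey
1 → brown
Multiplier 10^2 → red.
±5% tolerance → gold.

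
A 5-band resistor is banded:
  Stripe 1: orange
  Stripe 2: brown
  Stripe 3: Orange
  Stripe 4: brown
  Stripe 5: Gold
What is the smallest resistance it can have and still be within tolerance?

2973.5 Ω

Orange → 3 (first significant figure)
Brown → 1 (second significant figure)
Orange → 3 (third significant figure)
Brown → ×10 multiplier
Gold → ±5% tolerance
313 × 10 = 3130 Ω
Smallest = 3130 × (1 − 5/100) = 2973.5 Ω.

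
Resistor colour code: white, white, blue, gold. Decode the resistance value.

White → 9 (first significant figure)
White → 9 (second significant figure)
Blue → ×10^6 multiplier
99 × 1000000 = 99000000 Ω

99000000 Ω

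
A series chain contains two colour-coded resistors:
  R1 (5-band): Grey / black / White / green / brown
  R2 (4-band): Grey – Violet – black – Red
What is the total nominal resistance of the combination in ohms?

80900087 Ω

R1: grey, black, white → 809; green ×10^5 → 80900000 Ω.
R2: grey, violet → 87; black ×1 → 87 Ω.
Series: 80900000 + 87 = 80900087 Ω.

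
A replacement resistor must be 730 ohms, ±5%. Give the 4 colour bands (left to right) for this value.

violet, orange, brown, gold

730 Ω = 73 × 10^1.
7 → violet
3 → orange
Multiplier 10^1 → brown.
±5% tolerance → gold.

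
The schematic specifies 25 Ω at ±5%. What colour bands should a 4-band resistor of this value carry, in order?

red, green, black, gold

25 Ω = 25 × 10^0.
2 → red
5 → green
Multiplier 10^0 → black.
±5% tolerance → gold.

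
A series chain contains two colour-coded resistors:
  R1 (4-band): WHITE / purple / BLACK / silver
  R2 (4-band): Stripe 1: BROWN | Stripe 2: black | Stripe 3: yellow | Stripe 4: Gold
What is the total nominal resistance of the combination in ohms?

100097 Ω

R1: white, violet → 97; black ×1 → 97 Ω.
R2: brown, black → 10; yellow ×10^4 → 100000 Ω.
Series: 97 + 100000 = 100097 Ω.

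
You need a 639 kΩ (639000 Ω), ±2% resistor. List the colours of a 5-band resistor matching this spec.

blue, orange, white, orange, red

639000 Ω = 639 × 10^3.
6 → blue
3 → orange
9 → white
Multiplier 10^3 → orange.
±2% tolerance → red.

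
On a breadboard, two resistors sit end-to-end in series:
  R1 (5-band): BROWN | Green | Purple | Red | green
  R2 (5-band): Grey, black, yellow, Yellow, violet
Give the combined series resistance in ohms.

8055700 Ω

R1: brown, green, violet → 157; red ×10^2 → 15700 Ω.
R2: grey, black, yellow → 804; yellow ×10^4 → 8040000 Ω.
Series: 15700 + 8040000 = 8055700 Ω.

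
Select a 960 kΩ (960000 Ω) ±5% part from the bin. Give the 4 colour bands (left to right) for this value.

white, blue, yellow, gold

960000 Ω = 96 × 10^4.
9 → white
6 → blue
Multiplier 10^4 → yellow.
±5% tolerance → gold.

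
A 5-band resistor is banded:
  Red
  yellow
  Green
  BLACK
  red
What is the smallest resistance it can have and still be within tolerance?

240.1 Ω

Red → 2 (first significant figure)
Yellow → 4 (second significant figure)
Green → 5 (third significant figure)
Black → ×1 multiplier
Red → ±2% tolerance
245 × 1 = 245 Ω
Smallest = 245 × (1 − 2/100) = 240.1 Ω.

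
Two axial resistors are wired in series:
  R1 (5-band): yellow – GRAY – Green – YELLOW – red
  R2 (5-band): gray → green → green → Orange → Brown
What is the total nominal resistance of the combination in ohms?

5705000 Ω

R1: yellow, grey, green → 485; yellow ×10^4 → 4850000 Ω.
R2: grey, green, green → 855; orange ×10^3 → 855000 Ω.
Series: 4850000 + 855000 = 5705000 Ω.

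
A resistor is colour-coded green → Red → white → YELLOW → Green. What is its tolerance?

±0.5%

The last band, green, is the tolerance band.
Green corresponds to ±0.5%.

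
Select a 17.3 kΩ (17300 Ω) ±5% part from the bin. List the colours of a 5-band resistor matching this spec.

17300 Ω = 173 × 10^2.
1 → brown
7 → violet
3 → orange
Multiplier 10^2 → red.
±5% tolerance → gold.

brown, violet, orange, red, gold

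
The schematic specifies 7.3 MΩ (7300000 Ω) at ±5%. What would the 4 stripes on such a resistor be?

7300000 Ω = 73 × 10^5.
7 → violet
3 → orange
Multiplier 10^5 → green.
±5% tolerance → gold.

violet, orange, green, gold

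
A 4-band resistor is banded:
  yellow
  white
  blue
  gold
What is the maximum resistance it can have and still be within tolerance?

Yellow → 4 (first significant figure)
White → 9 (second significant figure)
Blue → ×10^6 multiplier
Gold → ±5% tolerance
49 × 1000000 = 49000000 Ω
Maximum = 49000000 × (1 + 5/100) = 51450000 Ω.

51450000 Ω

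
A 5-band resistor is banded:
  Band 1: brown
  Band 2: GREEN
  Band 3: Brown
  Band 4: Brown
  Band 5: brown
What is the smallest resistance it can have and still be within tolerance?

1494.9 Ω

Brown → 1 (first significant figure)
Green → 5 (second significant figure)
Brown → 1 (third significant figure)
Brown → ×10 multiplier
Brown → ±1% tolerance
151 × 10 = 1510 Ω
Smallest = 1510 × (1 − 1/100) = 1494.9 Ω.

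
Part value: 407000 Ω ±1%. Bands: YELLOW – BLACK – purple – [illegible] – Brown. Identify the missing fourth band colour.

orange

407000 Ω = 407 × 10^3.
The fourth band is the multiplier, 10^3, which is orange.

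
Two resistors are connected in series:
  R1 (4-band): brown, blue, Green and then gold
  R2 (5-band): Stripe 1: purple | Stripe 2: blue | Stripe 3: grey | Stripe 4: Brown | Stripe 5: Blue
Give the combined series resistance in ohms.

R1: brown, blue → 16; green ×10^5 → 1600000 Ω.
R2: violet, blue, grey → 768; brown ×10 → 7680 Ω.
Series: 1600000 + 7680 = 1607680 Ω.

1607680 Ω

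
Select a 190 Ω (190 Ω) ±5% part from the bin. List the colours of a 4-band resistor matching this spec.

190 Ω = 19 × 10^1.
1 → brown
9 → white
Multiplier 10^1 → brown.
±5% tolerance → gold.

brown, white, brown, gold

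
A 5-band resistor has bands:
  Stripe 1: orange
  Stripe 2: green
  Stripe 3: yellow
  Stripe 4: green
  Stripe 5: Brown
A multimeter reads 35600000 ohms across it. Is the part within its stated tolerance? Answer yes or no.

Orange → 3 (first significant figure)
Green → 5 (second significant figure)
Yellow → 4 (third significant figure)
Green → ×10^5 multiplier
Brown → ±1% tolerance
354 × 100000 = 35400000 Ω
Allowed range: 35046000 Ω to 35754000 Ω.
35600000 ohms lies inside that range.

yes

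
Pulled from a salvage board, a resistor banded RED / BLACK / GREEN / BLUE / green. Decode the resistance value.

Red → 2 (first significant figure)
Black → 0 (second significant figure)
Green → 5 (third significant figure)
Blue → ×10^6 multiplier
205 × 1000000 = 205000000 Ω

205000000 Ω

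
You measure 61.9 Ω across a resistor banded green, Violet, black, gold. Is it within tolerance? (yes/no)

Green → 5 (first significant figure)
Violet → 7 (second significant figure)
Black → ×1 multiplier
Gold → ±5% tolerance
57 × 1 = 57 Ω
Allowed range: 54.15 Ω to 59.85 Ω.
61.9 Ω lies outside that range.

no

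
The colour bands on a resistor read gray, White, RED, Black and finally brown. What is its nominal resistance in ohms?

Grey → 8 (first significant figure)
White → 9 (second significant figure)
Red → 2 (third significant figure)
Black → ×1 multiplier
892 × 1 = 892 Ω

892 Ω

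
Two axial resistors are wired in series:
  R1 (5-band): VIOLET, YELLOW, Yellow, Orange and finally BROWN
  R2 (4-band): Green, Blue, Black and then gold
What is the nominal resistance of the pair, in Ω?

744056 Ω

R1: violet, yellow, yellow → 744; orange ×10^3 → 744000 Ω.
R2: green, blue → 56; black ×1 → 56 Ω.
Series: 744000 + 56 = 744056 Ω.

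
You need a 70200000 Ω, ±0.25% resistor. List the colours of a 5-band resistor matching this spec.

70200000 Ω = 702 × 10^5.
7 → violet
0 → black
2 → red
Multiplier 10^5 → green.
±0.25% tolerance → blue.

violet, black, red, green, blue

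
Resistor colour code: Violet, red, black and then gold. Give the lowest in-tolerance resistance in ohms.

68.4 Ω

Violet → 7 (first significant figure)
Red → 2 (second significant figure)
Black → ×1 multiplier
Gold → ±5% tolerance
72 × 1 = 72 Ω
Lowest = 72 × (1 − 5/100) = 68.4 Ω.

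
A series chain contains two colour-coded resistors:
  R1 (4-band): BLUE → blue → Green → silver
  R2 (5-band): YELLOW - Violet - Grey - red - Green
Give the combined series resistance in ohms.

R1: blue, blue → 66; green ×10^5 → 6600000 Ω.
R2: yellow, violet, grey → 478; red ×10^2 → 47800 Ω.
Series: 6600000 + 47800 = 6647800 Ω.

6647800 Ω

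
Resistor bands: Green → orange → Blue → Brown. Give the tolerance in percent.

The last band, brown, is the tolerance band.
Brown corresponds to ±1%.

±1%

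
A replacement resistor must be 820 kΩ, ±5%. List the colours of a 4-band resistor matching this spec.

820000 Ω = 82 × 10^4.
8 → grey
2 → red
Multiplier 10^4 → yellow.
±5% tolerance → gold.

grey, red, yellow, gold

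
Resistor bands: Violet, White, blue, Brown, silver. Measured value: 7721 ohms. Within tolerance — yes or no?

yes

Violet → 7 (first significant figure)
White → 9 (second significant figure)
Blue → 6 (third significant figure)
Brown → ×10 multiplier
Silver → ±10% tolerance
796 × 10 = 7960 Ω
Allowed range: 7164 Ω to 8756 Ω.
7721 ohms lies inside that range.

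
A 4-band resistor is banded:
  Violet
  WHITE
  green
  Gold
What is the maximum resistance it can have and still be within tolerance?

Violet → 7 (first significant figure)
White → 9 (second significant figure)
Green → ×10^5 multiplier
Gold → ±5% tolerance
79 × 100000 = 7900000 Ω
Maximum = 7900000 × (1 + 5/100) = 8295000 Ω.

8295000 Ω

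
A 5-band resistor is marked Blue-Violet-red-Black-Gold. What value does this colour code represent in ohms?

672 Ω

Blue → 6 (first significant figure)
Violet → 7 (second significant figure)
Red → 2 (third significant figure)
Black → ×1 multiplier
672 × 1 = 672 Ω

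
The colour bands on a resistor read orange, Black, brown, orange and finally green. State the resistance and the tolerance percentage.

301000 Ω ±0.5%

Orange → 3 (first significant figure)
Black → 0 (second significant figure)
Brown → 1 (third significant figure)
Orange → ×10^3 multiplier
Green → ±0.5% tolerance
301 × 1000 = 301000 Ω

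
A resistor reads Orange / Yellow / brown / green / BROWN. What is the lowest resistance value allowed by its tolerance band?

33759000 Ω

Orange → 3 (first significant figure)
Yellow → 4 (second significant figure)
Brown → 1 (third significant figure)
Green → ×10^5 multiplier
Brown → ±1% tolerance
341 × 100000 = 34100000 Ω
Lowest = 34100000 × (1 − 1/100) = 33759000 Ω.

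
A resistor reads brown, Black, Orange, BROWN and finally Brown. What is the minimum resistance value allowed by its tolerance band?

Brown → 1 (first significant figure)
Black → 0 (second significant figure)
Orange → 3 (third significant figure)
Brown → ×10 multiplier
Brown → ±1% tolerance
103 × 10 = 1030 Ω
Minimum = 1030 × (1 − 1/100) = 1019.7 Ω.

1019.7 Ω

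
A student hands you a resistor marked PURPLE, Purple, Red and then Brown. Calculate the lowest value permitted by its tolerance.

7623 Ω

Violet → 7 (first significant figure)
Violet → 7 (second significant figure)
Red → ×10^2 multiplier
Brown → ±1% tolerance
77 × 100 = 7700 Ω
Lowest = 7700 × (1 − 1/100) = 7623 Ω.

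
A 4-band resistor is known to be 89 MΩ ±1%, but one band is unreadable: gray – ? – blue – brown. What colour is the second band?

89000000 Ω = 89 × 10^6.
The second band gives digit 9 of the significand, and 9 is white.

white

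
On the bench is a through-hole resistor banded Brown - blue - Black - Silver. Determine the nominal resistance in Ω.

Brown → 1 (first significant figure)
Blue → 6 (second significant figure)
Black → ×1 multiplier
16 × 1 = 16 Ω

16 Ω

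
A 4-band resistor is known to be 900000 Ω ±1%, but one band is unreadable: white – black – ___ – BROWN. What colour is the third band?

yellow

900000 Ω = 90 × 10^4.
The third band is the multiplier, 10^4, which is yellow.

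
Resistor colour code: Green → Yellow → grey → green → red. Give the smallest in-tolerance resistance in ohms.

53704000 Ω

Green → 5 (first significant figure)
Yellow → 4 (second significant figure)
Grey → 8 (third significant figure)
Green → ×10^5 multiplier
Red → ±2% tolerance
548 × 100000 = 54800000 Ω
Smallest = 54800000 × (1 − 2/100) = 53704000 Ω.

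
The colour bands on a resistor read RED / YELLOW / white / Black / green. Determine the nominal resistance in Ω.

Red → 2 (first significant figure)
Yellow → 4 (second significant figure)
White → 9 (third significant figure)
Black → ×1 multiplier
249 × 1 = 249 Ω

249 Ω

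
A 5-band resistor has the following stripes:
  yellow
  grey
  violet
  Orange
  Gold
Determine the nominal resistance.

487000 Ω

Yellow → 4 (first significant figure)
Grey → 8 (second significant figure)
Violet → 7 (third significant figure)
Orange → ×10^3 multiplier
487 × 1000 = 487000 Ω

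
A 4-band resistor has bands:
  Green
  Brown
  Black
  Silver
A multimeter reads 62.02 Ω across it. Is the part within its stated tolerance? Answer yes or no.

Green → 5 (first significant figure)
Brown → 1 (second significant figure)
Black → ×1 multiplier
Silver → ±10% tolerance
51 × 1 = 51 Ω
Allowed range: 45.9 Ω to 56.1 Ω.
62.02 Ω lies outside that range.

no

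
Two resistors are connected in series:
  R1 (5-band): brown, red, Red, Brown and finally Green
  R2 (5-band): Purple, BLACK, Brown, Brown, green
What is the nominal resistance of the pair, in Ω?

R1: brown, red, red → 122; brown ×10 → 1220 Ω.
R2: violet, black, brown → 701; brown ×10 → 7010 Ω.
Series: 1220 + 7010 = 8230 Ω.

8230 Ω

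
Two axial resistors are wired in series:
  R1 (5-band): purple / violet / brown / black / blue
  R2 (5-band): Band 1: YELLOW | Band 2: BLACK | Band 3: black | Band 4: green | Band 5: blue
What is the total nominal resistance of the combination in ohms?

R1: violet, violet, brown → 771; black ×1 → 771 Ω.
R2: yellow, black, black → 400; green ×10^5 → 40000000 Ω.
Series: 771 + 40000000 = 40000771 Ω.

40000771 Ω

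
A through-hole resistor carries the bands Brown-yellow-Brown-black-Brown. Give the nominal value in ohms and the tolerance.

141 Ω ±1%

Brown → 1 (first significant figure)
Yellow → 4 (second significant figure)
Brown → 1 (third significant figure)
Black → ×1 multiplier
Brown → ±1% tolerance
141 × 1 = 141 Ω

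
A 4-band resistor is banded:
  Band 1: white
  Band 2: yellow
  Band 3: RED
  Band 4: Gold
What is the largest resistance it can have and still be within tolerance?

9870 Ω

White → 9 (first significant figure)
Yellow → 4 (second significant figure)
Red → ×10^2 multiplier
Gold → ±5% tolerance
94 × 100 = 9400 Ω
Largest = 9400 × (1 + 5/100) = 9870 Ω.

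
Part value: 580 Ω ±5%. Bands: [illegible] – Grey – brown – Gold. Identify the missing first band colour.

green

580 Ω = 58 × 10^1.
The first band gives digit 5 of the significand, and 5 is green.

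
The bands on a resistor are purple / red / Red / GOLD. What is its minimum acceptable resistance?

Violet → 7 (first significant figure)
Red → 2 (second significant figure)
Red → ×10^2 multiplier
Gold → ±5% tolerance
72 × 100 = 7200 Ω
Minimum = 7200 × (1 − 5/100) = 6840 Ω.

6840 Ω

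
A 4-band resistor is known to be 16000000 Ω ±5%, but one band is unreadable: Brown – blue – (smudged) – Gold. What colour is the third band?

blue

16000000 Ω = 16 × 10^6.
The third band is the multiplier, 10^6, which is blue.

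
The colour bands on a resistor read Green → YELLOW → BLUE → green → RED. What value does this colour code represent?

Green → 5 (first significant figure)
Yellow → 4 (second significant figure)
Blue → 6 (third significant figure)
Green → ×10^5 multiplier
546 × 100000 = 54600000 Ω

54600000 Ω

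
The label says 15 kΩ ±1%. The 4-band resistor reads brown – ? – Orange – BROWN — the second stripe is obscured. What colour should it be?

15000 Ω = 15 × 10^3.
The second band gives digit 5 of the significand, and 5 is green.

green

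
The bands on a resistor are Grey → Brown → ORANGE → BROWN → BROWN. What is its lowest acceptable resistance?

8048.7 Ω

Grey → 8 (first significant figure)
Brown → 1 (second significant figure)
Orange → 3 (third significant figure)
Brown → ×10 multiplier
Brown → ±1% tolerance
813 × 10 = 8130 Ω
Lowest = 8130 × (1 − 1/100) = 8048.7 Ω.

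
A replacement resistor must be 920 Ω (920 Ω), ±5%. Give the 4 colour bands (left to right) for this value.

920 Ω = 92 × 10^1.
9 → white
2 → red
Multiplier 10^1 → brown.
±5% tolerance → gold.

white, red, brown, gold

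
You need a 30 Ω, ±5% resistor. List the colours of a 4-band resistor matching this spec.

30 Ω = 30 × 10^0.
3 → orange
0 → black
Multiplier 10^0 → black.
±5% tolerance → gold.

orange, black, black, gold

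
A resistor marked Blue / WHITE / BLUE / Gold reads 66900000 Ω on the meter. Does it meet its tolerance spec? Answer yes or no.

Blue → 6 (first significant figure)
White → 9 (second significant figure)
Blue → ×10^6 multiplier
Gold → ±5% tolerance
69 × 1000000 = 69000000 Ω
Allowed range: 65550000 Ω to 72450000 Ω.
66900000 Ω lies inside that range.

yes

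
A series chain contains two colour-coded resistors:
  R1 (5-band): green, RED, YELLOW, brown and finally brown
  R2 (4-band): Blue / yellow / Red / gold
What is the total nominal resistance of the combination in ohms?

R1: green, red, yellow → 524; brown ×10 → 5240 Ω.
R2: blue, yellow → 64; red ×10^2 → 6400 Ω.
Series: 5240 + 6400 = 11640 Ω.

11640 Ω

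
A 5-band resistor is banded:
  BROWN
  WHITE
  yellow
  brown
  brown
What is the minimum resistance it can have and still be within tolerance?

1920.6 Ω

Brown → 1 (first significant figure)
White → 9 (second significant figure)
Yellow → 4 (third significant figure)
Brown → ×10 multiplier
Brown → ±1% tolerance
194 × 10 = 1940 Ω
Minimum = 1940 × (1 − 1/100) = 1920.6 Ω.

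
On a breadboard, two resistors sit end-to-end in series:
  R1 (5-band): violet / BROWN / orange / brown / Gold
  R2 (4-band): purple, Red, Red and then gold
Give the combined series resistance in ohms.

14330 Ω

R1: violet, brown, orange → 713; brown ×10 → 7130 Ω.
R2: violet, red → 72; red ×10^2 → 7200 Ω.
Series: 7130 + 7200 = 14330 Ω.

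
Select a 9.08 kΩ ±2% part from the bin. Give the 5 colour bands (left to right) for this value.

white, black, grey, brown, red

9080 Ω = 908 × 10^1.
9 → white
0 → black
8 → grey
Multiplier 10^1 → brown.
±2% tolerance → red.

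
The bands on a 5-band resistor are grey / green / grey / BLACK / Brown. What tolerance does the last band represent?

The last band, brown, is the tolerance band.
Brown corresponds to ±1%.

±1%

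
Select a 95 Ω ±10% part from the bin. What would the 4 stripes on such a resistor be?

white, green, black, silver

95 Ω = 95 × 10^0.
9 → white
5 → green
Multiplier 10^0 → black.
±10% tolerance → silver.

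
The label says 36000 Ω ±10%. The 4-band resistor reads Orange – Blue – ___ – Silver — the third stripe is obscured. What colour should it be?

orange

36000 Ω = 36 × 10^3.
The third band is the multiplier, 10^3, which is orange.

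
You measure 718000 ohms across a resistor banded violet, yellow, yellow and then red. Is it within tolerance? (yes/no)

no

Violet → 7 (first significant figure)
Yellow → 4 (second significant figure)
Yellow → ×10^4 multiplier
Red → ±2% tolerance
74 × 10000 = 740000 Ω
Allowed range: 725200 Ω to 754800 Ω.
718000 ohms lies outside that range.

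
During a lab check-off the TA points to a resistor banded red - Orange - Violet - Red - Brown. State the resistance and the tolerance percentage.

23700 Ω ±1%

Red → 2 (first significant figure)
Orange → 3 (second significant figure)
Violet → 7 (third significant figure)
Red → ×10^2 multiplier
Brown → ±1% tolerance
237 × 100 = 23700 Ω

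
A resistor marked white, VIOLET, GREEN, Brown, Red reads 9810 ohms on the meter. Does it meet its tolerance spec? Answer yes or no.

yes

White → 9 (first significant figure)
Violet → 7 (second significant figure)
Green → 5 (third significant figure)
Brown → ×10 multiplier
Red → ±2% tolerance
975 × 10 = 9750 Ω
Allowed range: 9555 Ω to 9945 Ω.
9810 ohms lies inside that range.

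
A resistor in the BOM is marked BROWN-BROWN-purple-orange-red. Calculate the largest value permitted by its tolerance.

119340 Ω

Brown → 1 (first significant figure)
Brown → 1 (second significant figure)
Violet → 7 (third significant figure)
Orange → ×10^3 multiplier
Red → ±2% tolerance
117 × 1000 = 117000 Ω
Largest = 117000 × (1 + 2/100) = 119340 Ω.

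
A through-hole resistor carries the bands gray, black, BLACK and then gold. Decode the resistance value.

Grey → 8 (first significant figure)
Black → 0 (second significant figure)
Black → ×1 multiplier
80 × 1 = 80 Ω

80 Ω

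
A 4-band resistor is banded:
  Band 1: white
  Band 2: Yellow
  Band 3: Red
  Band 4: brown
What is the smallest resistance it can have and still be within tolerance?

White → 9 (first significant figure)
Yellow → 4 (second significant figure)
Red → ×10^2 multiplier
Brown → ±1% tolerance
94 × 100 = 9400 Ω
Smallest = 9400 × (1 − 1/100) = 9306 Ω.

9306 Ω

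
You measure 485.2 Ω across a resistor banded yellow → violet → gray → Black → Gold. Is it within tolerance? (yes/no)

yes

Yellow → 4 (first significant figure)
Violet → 7 (second significant figure)
Grey → 8 (third significant figure)
Black → ×1 multiplier
Gold → ±5% tolerance
478 × 1 = 478 Ω
Allowed range: 454.1 Ω to 501.9 Ω.
485.2 Ω lies inside that range.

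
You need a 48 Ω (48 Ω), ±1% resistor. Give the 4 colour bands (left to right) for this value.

yellow, grey, black, brown

48 Ω = 48 × 10^0.
4 → yellow
8 → grey
Multiplier 10^0 → black.
±1% tolerance → brown.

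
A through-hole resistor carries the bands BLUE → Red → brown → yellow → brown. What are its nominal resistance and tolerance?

6210000 Ω ±1%

Blue → 6 (first significant figure)
Red → 2 (second significant figure)
Brown → 1 (third significant figure)
Yellow → ×10^4 multiplier
Brown → ±1% tolerance
621 × 10000 = 6210000 Ω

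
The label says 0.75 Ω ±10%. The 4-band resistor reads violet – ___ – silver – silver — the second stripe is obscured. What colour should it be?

0.75 Ω = 75 × 10^-2.
The second band gives digit 5 of the significand, and 5 is green.

green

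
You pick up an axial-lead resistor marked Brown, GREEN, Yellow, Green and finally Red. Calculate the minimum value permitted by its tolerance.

Brown → 1 (first significant figure)
Green → 5 (second significant figure)
Yellow → 4 (third significant figure)
Green → ×10^5 multiplier
Red → ±2% tolerance
154 × 100000 = 15400000 Ω
Minimum = 15400000 × (1 − 2/100) = 15092000 Ω.

15092000 Ω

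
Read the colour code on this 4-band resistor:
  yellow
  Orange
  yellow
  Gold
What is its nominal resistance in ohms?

430000 Ω

Yellow → 4 (first significant figure)
Orange → 3 (second significant figure)
Yellow → ×10^4 multiplier
43 × 10000 = 430000 Ω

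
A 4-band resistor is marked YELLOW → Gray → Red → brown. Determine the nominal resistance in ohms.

Yellow → 4 (first significant figure)
Grey → 8 (second significant figure)
Red → ×10^2 multiplier
48 × 100 = 4800 Ω

4800 Ω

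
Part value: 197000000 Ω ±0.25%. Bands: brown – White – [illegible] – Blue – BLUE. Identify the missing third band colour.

violet

197000000 Ω = 197 × 10^6.
The third band gives digit 7 of the significand, and 7 is violet.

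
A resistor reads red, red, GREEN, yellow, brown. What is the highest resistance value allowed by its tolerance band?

Red → 2 (first significant figure)
Red → 2 (second significant figure)
Green → 5 (third significant figure)
Yellow → ×10^4 multiplier
Brown → ±1% tolerance
225 × 10000 = 2250000 Ω
Highest = 2250000 × (1 + 1/100) = 2272500 Ω.

2272500 Ω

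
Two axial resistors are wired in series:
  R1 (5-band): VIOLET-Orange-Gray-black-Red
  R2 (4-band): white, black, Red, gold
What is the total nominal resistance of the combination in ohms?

9738 Ω

R1: violet, orange, grey → 738; black ×1 → 738 Ω.
R2: white, black → 90; red ×10^2 → 9000 Ω.
Series: 738 + 9000 = 9738 Ω.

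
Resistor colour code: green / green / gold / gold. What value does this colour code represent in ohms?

Green → 5 (first significant figure)
Green → 5 (second significant figure)
Gold → ×0.1 multiplier
55 × 0.1 = 5.5 Ω

5.5 Ω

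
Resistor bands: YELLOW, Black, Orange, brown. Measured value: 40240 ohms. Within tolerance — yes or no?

yes

Yellow → 4 (first significant figure)
Black → 0 (second significant figure)
Orange → ×10^3 multiplier
Brown → ±1% tolerance
40 × 1000 = 40000 Ω
Allowed range: 39600 Ω to 40400 Ω.
40240 ohms lies inside that range.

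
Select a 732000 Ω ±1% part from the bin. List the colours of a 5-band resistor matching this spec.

732000 Ω = 732 × 10^3.
7 → violet
3 → orange
2 → red
Multiplier 10^3 → orange.
±1% tolerance → brown.

violet, orange, red, orange, brown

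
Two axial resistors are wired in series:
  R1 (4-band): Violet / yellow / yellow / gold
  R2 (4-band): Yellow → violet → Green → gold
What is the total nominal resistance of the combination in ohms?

R1: violet, yellow → 74; yellow ×10^4 → 740000 Ω.
R2: yellow, violet → 47; green ×10^5 → 4700000 Ω.
Series: 740000 + 4700000 = 5440000 Ω.

5440000 Ω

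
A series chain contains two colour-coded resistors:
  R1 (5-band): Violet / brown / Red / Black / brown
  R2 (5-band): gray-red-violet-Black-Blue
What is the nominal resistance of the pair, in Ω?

R1: violet, brown, red → 712; black ×1 → 712 Ω.
R2: grey, red, violet → 827; black ×1 → 827 Ω.
Series: 712 + 827 = 1539 Ω.

1539 Ω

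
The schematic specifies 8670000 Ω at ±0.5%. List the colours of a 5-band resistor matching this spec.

8670000 Ω = 867 × 10^4.
8 → grey
6 → blue
7 → violet
Multiplier 10^4 → yellow.
±0.5% tolerance → green.

grey, blue, violet, yellow, green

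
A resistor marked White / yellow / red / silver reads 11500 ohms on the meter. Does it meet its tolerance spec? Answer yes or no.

White → 9 (first significant figure)
Yellow → 4 (second significant figure)
Red → ×10^2 multiplier
Silver → ±10% tolerance
94 × 100 = 9400 Ω
Allowed range: 8460 Ω to 10340 Ω.
11500 ohms lies outside that range.

no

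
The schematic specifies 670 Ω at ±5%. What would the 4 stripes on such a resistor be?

670 Ω = 67 × 10^1.
6 → blue
7 → violet
Multiplier 10^1 → brown.
±5% tolerance → gold.

blue, violet, brown, gold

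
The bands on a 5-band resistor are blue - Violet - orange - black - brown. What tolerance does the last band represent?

The last band, brown, is the tolerance band.
Brown corresponds to ±1%.

±1%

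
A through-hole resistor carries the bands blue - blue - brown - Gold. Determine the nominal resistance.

Blue → 6 (first significant figure)
Blue → 6 (second significant figure)
Brown → ×10 multiplier
66 × 10 = 660 Ω

660 Ω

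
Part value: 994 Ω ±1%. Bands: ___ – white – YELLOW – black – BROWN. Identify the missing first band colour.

994 Ω = 994 × 10^0.
The first band gives digit 9 of the significand, and 9 is white.

white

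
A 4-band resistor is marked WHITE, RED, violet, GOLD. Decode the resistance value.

920000000 Ω

White → 9 (first significant figure)
Red → 2 (second significant figure)
Violet → ×10^7 multiplier
92 × 10000000 = 920000000 Ω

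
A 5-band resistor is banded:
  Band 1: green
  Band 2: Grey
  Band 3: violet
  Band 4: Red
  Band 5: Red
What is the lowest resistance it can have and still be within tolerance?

57526 Ω

Green → 5 (first significant figure)
Grey → 8 (second significant figure)
Violet → 7 (third significant figure)
Red → ×10^2 multiplier
Red → ±2% tolerance
587 × 100 = 58700 Ω
Lowest = 58700 × (1 − 2/100) = 57526 Ω.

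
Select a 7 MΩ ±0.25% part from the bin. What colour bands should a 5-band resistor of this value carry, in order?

7000000 Ω = 700 × 10^4.
7 → violet
0 → black
0 → black
Multiplier 10^4 → yellow.
±0.25% tolerance → blue.

violet, black, black, yellow, blue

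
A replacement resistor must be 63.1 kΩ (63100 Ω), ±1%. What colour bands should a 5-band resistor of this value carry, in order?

63100 Ω = 631 × 10^2.
6 → blue
3 → orange
1 → brown
Multiplier 10^2 → red.
±1% tolerance → brown.

blue, orange, brown, red, brown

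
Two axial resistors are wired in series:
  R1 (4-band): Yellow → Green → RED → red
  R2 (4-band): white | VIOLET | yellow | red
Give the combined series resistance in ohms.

974500 Ω

R1: yellow, green → 45; red ×10^2 → 4500 Ω.
R2: white, violet → 97; yellow ×10^4 → 970000 Ω.
Series: 4500 + 970000 = 974500 Ω.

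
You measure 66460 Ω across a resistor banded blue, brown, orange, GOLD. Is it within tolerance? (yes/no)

no

Blue → 6 (first significant figure)
Brown → 1 (second significant figure)
Orange → ×10^3 multiplier
Gold → ±5% tolerance
61 × 1000 = 61000 Ω
Allowed range: 57950 Ω to 64050 Ω.
66460 Ω lies outside that range.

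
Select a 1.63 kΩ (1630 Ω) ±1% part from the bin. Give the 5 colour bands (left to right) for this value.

1630 Ω = 163 × 10^1.
1 → brown
6 → blue
3 → orange
Multiplier 10^1 → brown.
±1% tolerance → brown.

brown, blue, orange, brown, brown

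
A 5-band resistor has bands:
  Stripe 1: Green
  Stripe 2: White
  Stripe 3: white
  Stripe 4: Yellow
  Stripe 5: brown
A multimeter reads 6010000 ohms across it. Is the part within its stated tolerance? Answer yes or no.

Green → 5 (first significant figure)
White → 9 (second significant figure)
White → 9 (third significant figure)
Yellow → ×10^4 multiplier
Brown → ±1% tolerance
599 × 10000 = 5990000 Ω
Allowed range: 5930100 Ω to 6049900 Ω.
6010000 ohms lies inside that range.

yes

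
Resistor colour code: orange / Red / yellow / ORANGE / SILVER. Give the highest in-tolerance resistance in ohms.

356400 Ω

Orange → 3 (first significant figure)
Red → 2 (second significant figure)
Yellow → 4 (third significant figure)
Orange → ×10^3 multiplier
Silver → ±10% tolerance
324 × 1000 = 324000 Ω
Highest = 324000 × (1 + 10/100) = 356400 Ω.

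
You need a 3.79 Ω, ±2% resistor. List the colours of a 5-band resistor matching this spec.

orange, violet, white, silver, red

3.79 Ω = 379 × 10^-2.
3 → orange
7 → violet
9 → white
Multiplier 10^-2 → silver.
±2% tolerance → red.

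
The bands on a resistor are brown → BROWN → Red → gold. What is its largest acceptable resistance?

1155 Ω

Brown → 1 (first significant figure)
Brown → 1 (second significant figure)
Red → ×10^2 multiplier
Gold → ±5% tolerance
11 × 100 = 1100 Ω
Largest = 1100 × (1 + 5/100) = 1155 Ω.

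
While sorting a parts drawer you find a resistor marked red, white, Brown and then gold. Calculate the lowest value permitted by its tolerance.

Red → 2 (first significant figure)
White → 9 (second significant figure)
Brown → ×10 multiplier
Gold → ±5% tolerance
29 × 10 = 290 Ω
Lowest = 290 × (1 − 5/100) = 275.5 Ω.

275.5 Ω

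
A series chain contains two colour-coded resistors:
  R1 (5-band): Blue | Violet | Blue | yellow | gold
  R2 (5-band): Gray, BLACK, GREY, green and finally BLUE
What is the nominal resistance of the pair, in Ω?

R1: blue, violet, blue → 676; yellow ×10^4 → 6760000 Ω.
R2: grey, black, grey → 808; green ×10^5 → 80800000 Ω.
Series: 6760000 + 80800000 = 87560000 Ω.

87560000 Ω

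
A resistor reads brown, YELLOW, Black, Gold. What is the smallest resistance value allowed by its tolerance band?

13.3 Ω

Brown → 1 (first significant figure)
Yellow → 4 (second significant figure)
Black → ×1 multiplier
Gold → ±5% tolerance
14 × 1 = 14 Ω
Smallest = 14 × (1 − 5/100) = 13.3 Ω.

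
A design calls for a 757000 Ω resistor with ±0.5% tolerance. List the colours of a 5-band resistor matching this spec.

757000 Ω = 757 × 10^3.
7 → violet
5 → green
7 → violet
Multiplier 10^3 → orange.
±0.5% tolerance → green.

violet, green, violet, orange, green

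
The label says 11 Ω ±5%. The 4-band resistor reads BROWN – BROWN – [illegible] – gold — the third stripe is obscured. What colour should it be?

11 Ω = 11 × 10^0.
The third band is the multiplier, 10^0, which is black.

black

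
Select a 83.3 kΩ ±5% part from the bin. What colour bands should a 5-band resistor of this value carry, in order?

83300 Ω = 833 × 10^2.
8 → grey
3 → orange
3 → orange
Multiplier 10^2 → red.
±5% tolerance → gold.

grey, orange, orange, red, gold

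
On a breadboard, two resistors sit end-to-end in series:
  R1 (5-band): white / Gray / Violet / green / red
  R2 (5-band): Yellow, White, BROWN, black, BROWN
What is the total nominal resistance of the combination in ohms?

98700491 Ω

R1: white, grey, violet → 987; green ×10^5 → 98700000 Ω.
R2: yellow, white, brown → 491; black ×1 → 491 Ω.
Series: 98700000 + 491 = 98700491 Ω.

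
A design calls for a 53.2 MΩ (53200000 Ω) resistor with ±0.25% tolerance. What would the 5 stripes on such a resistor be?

green, orange, red, green, blue

53200000 Ω = 532 × 10^5.
5 → green
3 → orange
2 → red
Multiplier 10^5 → green.
±0.25% tolerance → blue.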